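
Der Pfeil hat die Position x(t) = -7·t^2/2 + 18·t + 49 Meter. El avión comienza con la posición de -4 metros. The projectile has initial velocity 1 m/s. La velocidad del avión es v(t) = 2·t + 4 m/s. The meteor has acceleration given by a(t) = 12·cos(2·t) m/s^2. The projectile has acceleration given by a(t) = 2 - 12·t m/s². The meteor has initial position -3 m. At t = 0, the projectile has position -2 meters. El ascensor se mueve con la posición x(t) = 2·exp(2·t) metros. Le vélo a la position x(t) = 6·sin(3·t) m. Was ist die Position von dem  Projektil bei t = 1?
Um dies zu lösen, müssen wir 2 Stammfunktionen unserer Gleichung für die Beschleunigung a(t) = 2 - 12·t finden. Die Stammfunktion von der Beschleunigung ist die Geschwindigkeit. Mit v(0) = 1 erhalten wir v(t) = -6·t^2 + 2·t + 1. Das Integral von der Geschwindigkeit ist die Position. Mit x(0) = -2 erhalten wir x(t) = -2·t^3 + t^2 + t - 2. Wir haben die Position x(t) = -2·t^3 + t^2 + t - 2. Durch Einsetzen von t = 1: x(1) = -2.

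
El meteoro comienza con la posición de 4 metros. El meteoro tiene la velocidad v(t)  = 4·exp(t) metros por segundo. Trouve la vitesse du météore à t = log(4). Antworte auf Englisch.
We have velocity v(t) = 4·exp(t). Substituting t = log(4): v(log(4)) = 16.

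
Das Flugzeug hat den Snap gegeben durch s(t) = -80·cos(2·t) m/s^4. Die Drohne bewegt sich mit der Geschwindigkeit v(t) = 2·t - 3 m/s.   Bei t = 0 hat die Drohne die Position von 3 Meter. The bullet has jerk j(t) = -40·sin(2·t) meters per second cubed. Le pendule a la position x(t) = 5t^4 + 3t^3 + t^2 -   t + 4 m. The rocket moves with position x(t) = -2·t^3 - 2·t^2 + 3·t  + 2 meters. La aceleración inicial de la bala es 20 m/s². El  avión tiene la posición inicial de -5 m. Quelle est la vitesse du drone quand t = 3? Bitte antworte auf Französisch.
En utilisant v(t) = 2·t - 3 et en substituant t = 3, nous trouvons v = 3.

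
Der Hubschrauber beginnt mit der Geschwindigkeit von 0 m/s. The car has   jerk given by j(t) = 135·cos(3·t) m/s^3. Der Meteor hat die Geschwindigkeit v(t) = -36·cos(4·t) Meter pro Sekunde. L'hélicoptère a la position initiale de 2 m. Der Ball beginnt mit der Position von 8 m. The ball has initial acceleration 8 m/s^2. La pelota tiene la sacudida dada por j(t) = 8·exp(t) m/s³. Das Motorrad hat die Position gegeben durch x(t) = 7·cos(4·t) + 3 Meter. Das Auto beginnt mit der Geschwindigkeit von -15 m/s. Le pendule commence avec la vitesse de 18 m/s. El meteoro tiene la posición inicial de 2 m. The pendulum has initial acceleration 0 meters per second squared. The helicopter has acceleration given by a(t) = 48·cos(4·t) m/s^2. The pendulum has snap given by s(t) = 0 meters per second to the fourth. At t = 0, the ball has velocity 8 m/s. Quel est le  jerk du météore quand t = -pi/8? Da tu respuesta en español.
Debemos derivar nuestra ecuación de la velocidad v(t) = -36·cos(4·t) 2 veces. Derivando la velocidad, obtenemos la aceleración: a(t) = 144·sin(4·t). La derivada de la aceleración da la sacudida: j(t) = 576·cos(4·t). Usando j(t) = 576·cos(4·t) y sustituyendo t = -pi/8, encontramos j = 0.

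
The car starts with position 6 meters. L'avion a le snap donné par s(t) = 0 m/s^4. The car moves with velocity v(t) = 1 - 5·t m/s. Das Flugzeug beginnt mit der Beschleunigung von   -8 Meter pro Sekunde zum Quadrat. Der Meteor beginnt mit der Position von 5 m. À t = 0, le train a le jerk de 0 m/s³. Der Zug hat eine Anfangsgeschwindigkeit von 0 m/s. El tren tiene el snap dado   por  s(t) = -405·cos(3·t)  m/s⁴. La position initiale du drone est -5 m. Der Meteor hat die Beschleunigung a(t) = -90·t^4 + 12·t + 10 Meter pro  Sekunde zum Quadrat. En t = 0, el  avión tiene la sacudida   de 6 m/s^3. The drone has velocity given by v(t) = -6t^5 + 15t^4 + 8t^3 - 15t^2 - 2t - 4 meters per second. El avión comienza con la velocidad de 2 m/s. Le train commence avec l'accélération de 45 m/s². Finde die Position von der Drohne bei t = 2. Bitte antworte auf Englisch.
We need to integrate our velocity equation v(t) = -6·t^5 + 15·t^4 + 8·t^3 - 15·t^2 - 2·t - 4 1 time. The integral of velocity, with x(0) = -5, gives position: x(t) = -t^6 + 3·t^5 + 2·t^4 - 5·t^3 - t^2 - 4·t - 5. From the given position equation x(t) = -t^6 + 3·t^5 + 2·t^4 - 5·t^3 - t^2 - 4·t - 5, we substitute t = 2 to get x = 7.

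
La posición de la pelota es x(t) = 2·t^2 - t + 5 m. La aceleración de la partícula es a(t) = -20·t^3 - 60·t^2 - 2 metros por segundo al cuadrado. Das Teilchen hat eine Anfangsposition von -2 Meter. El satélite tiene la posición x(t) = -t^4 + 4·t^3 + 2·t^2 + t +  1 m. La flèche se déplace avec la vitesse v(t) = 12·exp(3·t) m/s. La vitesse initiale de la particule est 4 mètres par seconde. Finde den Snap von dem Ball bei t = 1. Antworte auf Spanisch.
Partiendo de la posición x(t) = 2·t^2 - t + 5, tomamos 4 derivadas. Derivando la posición, obtenemos la velocidad: v(t) = 4·t - 1. La derivada de la velocidad da la aceleración: a(t) = 4. La derivada de la aceleración da la sacudida: j(t) = 0. Derivando la sacudida, obtenemos el snap: s(t) = 0. De la ecuación del snap s(t) = 0, sustituimos t = 1 para obtener s = 0.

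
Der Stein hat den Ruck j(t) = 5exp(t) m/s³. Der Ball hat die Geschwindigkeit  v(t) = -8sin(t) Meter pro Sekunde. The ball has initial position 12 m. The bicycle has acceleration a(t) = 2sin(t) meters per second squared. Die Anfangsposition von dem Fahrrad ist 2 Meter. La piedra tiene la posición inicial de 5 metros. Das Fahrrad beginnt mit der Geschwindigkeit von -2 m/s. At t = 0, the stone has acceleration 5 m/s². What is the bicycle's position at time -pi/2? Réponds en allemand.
Wir müssen unsere Gleichung für die Beschleunigung a(t) = 2·sin(t) 2-mal integrieren. Das Integral von der Beschleunigung, mit v(0) = -2, ergibt die Geschwindigkeit: v(t) = -2·cos(t). Mit ∫v(t)dt und Anwendung von x(0) = 2, finden wir x(t) = 2 - 2·sin(t). Wir haben die Position x(t) = 2 - 2·sin(t). Durch Einsetzen von t = -pi/2: x(-pi/2) = 4.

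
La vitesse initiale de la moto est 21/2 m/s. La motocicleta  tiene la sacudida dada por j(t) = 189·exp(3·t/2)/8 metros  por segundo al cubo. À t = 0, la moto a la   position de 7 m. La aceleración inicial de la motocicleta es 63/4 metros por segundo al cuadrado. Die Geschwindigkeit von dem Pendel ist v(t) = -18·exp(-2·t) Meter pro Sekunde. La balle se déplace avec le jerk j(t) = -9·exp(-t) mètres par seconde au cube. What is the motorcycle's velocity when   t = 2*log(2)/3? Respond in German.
Wir müssen die Stammfunktion unserer Gleichung für den Ruck j(t) = 189·exp(3·t/2)/8 2-mal finden. Das Integral von dem Ruck, mit a(0) = 63/4, ergibt die Beschleunigung: a(t) = 63·exp(3·t/2)/4. Die Stammfunktion von der Beschleunigung ist die Geschwindigkeit. Mit v(0) = 21/2 erhalten wir v(t) = 21·exp(3·t/2)/2. Mit v(t) = 21·exp(3·t/2)/2 und Einsetzen von t = 2*log(2)/3, finden wir v = 21.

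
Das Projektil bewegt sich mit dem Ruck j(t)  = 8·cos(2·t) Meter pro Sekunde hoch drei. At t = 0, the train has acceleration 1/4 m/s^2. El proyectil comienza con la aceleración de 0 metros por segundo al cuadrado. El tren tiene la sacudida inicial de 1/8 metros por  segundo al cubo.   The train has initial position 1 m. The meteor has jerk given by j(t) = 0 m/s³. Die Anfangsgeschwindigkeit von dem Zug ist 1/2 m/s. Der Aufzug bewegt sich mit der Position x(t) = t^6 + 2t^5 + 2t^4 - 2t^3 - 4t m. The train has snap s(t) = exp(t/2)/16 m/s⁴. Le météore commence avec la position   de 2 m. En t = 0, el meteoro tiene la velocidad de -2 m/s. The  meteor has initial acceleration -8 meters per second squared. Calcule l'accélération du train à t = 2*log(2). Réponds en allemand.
Ausgehend von dem Snap s(t) = exp(t/2)/16, nehmen wir 2 Integrale. Durch Integration von dem Snap und Verwendung der Anfangsbedingung j(0) = 1/8, erhalten wir j(t) = exp(t/2)/8. Das Integral von dem Ruck, mit a(0) = 1/4, ergibt die Beschleunigung: a(t) = exp(t/2)/4. Aus der Gleichung für die Beschleunigung a(t) = exp(t/2)/4, setzen wir t = 2*log(2) ein und erhalten a = 1/2.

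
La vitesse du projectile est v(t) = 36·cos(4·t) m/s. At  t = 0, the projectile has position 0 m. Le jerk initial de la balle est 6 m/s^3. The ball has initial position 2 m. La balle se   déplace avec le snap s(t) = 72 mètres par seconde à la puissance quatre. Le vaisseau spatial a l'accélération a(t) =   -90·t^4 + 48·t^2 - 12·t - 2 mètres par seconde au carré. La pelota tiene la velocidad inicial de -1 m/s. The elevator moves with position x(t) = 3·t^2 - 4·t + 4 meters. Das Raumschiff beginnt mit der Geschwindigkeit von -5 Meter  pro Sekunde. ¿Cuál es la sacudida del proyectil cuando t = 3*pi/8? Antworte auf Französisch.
Nous devons dériver notre équation de la vitesse v(t) = 36·cos(4·t) 2 fois. En dérivant la vitesse, nous obtenons l'accélération: a(t) = -144·sin(4·t). La dérivée de l'accélération donne le jerk: j(t) = -576·cos(4·t). Nous avons le jerk j(t) = -576·cos(4·t). En substituant t = 3*pi/8: j(3*pi/8) = 0.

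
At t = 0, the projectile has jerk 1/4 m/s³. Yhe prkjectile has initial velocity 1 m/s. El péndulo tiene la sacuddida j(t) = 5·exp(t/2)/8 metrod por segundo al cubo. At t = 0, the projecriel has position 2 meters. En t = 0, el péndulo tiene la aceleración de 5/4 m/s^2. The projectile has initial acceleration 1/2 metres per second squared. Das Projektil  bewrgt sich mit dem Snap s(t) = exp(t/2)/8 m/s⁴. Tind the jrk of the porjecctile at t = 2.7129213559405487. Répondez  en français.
Nous devons trouver l'intégrale de notre équation du snap s(t) = exp(t/2)/8 1 fois. L'intégrale du snap, avec j(0) = 1/4, donne le jerk: j(t) = exp(t/2)/4. De l'équation du jerk j(t) = exp(t/2)/4, nous substituons t = 2.7129213559405487 pour obtenir j = 0.970606948415751.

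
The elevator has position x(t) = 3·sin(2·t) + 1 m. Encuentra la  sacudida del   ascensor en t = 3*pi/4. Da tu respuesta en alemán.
Wir müssen unsere Gleichung für die Position x(t) = 3·sin(2·t) + 1 3-mal ableiten. Die Ableitung von der Position ergibt die Geschwindigkeit: v(t) = 6·cos(2·t). Mit d/dt von v(t) finden wir a(t) = -12·sin(2·t). Mit d/dt von a(t) finden wir j(t) = -24·cos(2·t). Wir haben den Ruck j(t) = -24·cos(2·t). Durch Einsetzen von t = 3*pi/4: j(3*pi/4) = 0.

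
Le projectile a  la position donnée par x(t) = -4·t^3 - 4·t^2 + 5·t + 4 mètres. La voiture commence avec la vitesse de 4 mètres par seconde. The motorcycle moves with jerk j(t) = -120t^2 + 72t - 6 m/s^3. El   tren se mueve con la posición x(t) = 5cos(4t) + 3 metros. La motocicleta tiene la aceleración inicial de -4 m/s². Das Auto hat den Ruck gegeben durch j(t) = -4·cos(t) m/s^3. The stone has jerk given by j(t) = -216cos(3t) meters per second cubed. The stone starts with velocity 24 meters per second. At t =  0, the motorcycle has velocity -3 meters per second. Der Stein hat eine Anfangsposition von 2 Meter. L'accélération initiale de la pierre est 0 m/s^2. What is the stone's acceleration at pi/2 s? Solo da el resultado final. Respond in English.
The acceleration at t = pi/2 is a = 72.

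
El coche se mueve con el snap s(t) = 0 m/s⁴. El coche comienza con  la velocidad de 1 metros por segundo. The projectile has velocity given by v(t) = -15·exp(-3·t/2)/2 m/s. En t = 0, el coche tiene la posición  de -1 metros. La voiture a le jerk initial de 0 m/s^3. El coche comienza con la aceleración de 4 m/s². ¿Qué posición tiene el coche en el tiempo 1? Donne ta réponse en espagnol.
Para resolver esto, necesitamos tomar 4 integrales de nuestra ecuación del snap s(t) = 0. La integral del snap, con j(0) = 0, da la sacudida: j(t) = 0. La antiderivada de la sacudida es la aceleración. Usando a(0) = 4, obtenemos a(t) = 4. La antiderivada de la aceleración es la velocidad. Usando v(0) = 1, obtenemos v(t) = 4·t + 1. La antiderivada de la velocidad, con x(0) = -1, da la posición: x(t) = 2·t^2 + t - 1. Usando x(t) = 2·t^2 + t - 1 y sustituyendo t = 1, encontramos x = 2.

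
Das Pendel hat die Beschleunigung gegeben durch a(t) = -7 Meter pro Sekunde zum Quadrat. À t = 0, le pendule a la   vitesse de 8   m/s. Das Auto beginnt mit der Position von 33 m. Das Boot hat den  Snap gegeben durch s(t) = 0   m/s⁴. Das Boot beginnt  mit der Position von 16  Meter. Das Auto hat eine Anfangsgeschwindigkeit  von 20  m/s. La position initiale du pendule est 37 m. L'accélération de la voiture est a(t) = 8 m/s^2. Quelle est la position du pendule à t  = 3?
En partant de l'accélération a(t) = -7, nous prenons 2 primitives. En intégrant l'accélération et en utilisant la condition initiale v(0) = 8, nous obtenons v(t) = 8 - 7·t. L'intégrale de la vitesse est la position. En utilisant x(0) = 37, nous obtenons x(t) = -7·t^2/2 + 8·t + 37. De l'équation de la position x(t) = -7·t^2/2 + 8·t + 37, nous substituons t = 3 pour obtenir x = 59/2.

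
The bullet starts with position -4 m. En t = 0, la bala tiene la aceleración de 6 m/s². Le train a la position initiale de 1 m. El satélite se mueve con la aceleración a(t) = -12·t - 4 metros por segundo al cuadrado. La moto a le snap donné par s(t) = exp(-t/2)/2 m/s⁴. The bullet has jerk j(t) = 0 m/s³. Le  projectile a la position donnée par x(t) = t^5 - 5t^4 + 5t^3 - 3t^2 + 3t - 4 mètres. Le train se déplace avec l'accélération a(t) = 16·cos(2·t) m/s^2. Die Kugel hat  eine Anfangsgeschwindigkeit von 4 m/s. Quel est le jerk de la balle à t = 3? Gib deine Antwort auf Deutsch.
Wir haben den Ruck j(t) = 0. Durch Einsetzen von t = 3: j(3) = 0.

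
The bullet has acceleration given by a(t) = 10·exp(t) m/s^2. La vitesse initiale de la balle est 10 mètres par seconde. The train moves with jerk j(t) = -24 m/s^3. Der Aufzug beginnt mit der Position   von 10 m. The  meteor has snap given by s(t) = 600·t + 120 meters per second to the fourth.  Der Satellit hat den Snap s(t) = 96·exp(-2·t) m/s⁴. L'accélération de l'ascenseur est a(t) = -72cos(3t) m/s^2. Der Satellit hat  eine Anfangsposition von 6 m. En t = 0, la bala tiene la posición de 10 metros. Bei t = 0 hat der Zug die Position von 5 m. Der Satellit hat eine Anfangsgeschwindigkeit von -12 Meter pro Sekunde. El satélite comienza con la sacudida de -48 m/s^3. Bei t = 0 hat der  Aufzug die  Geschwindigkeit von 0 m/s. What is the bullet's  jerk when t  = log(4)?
Starting from acceleration a(t) = 10·exp(t), we take 1 derivative. Taking d/dt of a(t), we find j(t) = 10·exp(t). Using j(t) = 10·exp(t) and substituting t = log(4), we find j = 40.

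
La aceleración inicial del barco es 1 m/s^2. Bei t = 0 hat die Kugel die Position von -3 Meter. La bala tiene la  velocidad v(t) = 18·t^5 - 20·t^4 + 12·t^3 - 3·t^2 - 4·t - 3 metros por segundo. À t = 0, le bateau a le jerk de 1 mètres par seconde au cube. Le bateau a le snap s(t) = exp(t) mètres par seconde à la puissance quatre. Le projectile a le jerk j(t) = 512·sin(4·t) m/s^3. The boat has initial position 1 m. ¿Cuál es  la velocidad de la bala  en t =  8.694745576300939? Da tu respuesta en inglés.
From the given velocity equation v(t) = 18·t^5 - 20·t^4 + 12·t^3 - 3·t^2 - 4·t - 3, we substitute t = 8.694745576300939 to get v = 787771.889721915.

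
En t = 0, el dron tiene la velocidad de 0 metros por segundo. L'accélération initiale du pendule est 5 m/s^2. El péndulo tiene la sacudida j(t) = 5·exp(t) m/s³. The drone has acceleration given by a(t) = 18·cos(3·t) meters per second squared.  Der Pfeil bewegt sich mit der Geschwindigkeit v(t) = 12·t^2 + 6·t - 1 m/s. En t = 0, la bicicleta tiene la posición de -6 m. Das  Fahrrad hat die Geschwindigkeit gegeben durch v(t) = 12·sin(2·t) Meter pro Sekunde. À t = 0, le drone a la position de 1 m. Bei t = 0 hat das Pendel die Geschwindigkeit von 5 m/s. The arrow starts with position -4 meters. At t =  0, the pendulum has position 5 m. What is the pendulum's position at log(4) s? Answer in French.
Nous devons trouver l'intégrale de notre équation du jerk j(t) = 5·exp(t) 3 fois. En intégrant le jerk et en utilisant la condition initiale a(0) = 5, nous obtenons a(t) = 5·exp(t). En prenant ∫a(t)dt et en appliquant v(0) = 5, nous trouvons v(t) = 5·exp(t). En prenant ∫v(t)dt et en appliquant x(0) = 5, nous trouvons x(t) = 5·exp(t). En utilisant x(t) = 5·exp(t) et en substituant t = log(4), nous trouvons x = 20.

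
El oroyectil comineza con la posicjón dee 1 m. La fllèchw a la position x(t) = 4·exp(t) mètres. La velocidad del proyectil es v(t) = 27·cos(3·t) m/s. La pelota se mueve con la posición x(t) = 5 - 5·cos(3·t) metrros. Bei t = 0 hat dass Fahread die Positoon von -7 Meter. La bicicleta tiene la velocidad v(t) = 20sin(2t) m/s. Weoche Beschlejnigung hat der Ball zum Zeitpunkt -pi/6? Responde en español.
Para resolver esto, necesitamos tomar 2 derivadas de nuestra ecuación de la posición x(t) = 5 - 5·cos(3·t). Derivando la posición, obtenemos la velocidad: v(t) = 15·sin(3·t). La derivada de la velocidad da la aceleración: a(t) = 45·cos(3·t). Tenemos la aceleración a(t) = 45·cos(3·t). Sustituyendo t = -pi/6: a(-pi/6) = 0.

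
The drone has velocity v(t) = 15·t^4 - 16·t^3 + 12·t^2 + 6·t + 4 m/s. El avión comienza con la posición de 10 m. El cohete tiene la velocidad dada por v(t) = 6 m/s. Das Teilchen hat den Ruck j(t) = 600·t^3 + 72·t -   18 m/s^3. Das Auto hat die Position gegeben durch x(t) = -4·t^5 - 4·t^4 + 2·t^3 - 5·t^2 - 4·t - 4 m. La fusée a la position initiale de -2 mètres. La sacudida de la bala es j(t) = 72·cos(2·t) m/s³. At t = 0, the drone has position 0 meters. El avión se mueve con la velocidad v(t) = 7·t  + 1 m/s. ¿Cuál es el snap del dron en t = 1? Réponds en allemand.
Um dies zu lösen, müssen wir 3 Ableitungen unserer Gleichung für die Geschwindigkeit v(t) = 15·t^4 - 16·t^3 + 12·t^2 + 6·t + 4 nehmen. Mit d/dt von v(t) finden wir a(t) = 60·t^3 - 48·t^2 + 24·t + 6. Die Ableitung von der Beschleunigung ergibt den Ruck: j(t) = 180·t^2 - 96·t + 24. Die Ableitung von dem Ruck ergibt den Snap: s(t) = 360·t - 96. Aus der Gleichung für den Snap s(t) = 360·t - 96, setzen wir t = 1 ein und erhalten s = 264.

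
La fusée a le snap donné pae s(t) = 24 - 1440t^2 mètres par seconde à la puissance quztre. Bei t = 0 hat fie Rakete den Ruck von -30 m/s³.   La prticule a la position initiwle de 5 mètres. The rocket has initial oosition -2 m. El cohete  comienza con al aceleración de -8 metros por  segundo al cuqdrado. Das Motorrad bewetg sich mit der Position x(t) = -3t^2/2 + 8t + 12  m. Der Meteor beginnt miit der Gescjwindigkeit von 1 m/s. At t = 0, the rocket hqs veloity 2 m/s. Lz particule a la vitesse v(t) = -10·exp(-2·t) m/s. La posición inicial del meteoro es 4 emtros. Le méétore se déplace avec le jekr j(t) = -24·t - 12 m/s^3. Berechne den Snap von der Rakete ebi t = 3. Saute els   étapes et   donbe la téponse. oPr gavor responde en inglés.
The snap at t = 3 is s = -12936.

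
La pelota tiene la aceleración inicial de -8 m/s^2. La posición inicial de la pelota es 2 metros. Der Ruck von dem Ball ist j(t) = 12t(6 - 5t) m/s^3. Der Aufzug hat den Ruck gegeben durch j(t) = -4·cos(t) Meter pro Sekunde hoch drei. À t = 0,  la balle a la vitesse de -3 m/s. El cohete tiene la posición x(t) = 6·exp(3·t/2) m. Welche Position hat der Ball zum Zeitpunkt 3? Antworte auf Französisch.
En partant du jerk j(t) = 12·t·(6 - 5·t), nous prenons 3 intégrales. En prenant ∫j(t)dt et en appliquant a(0) = -8, nous trouvons a(t) = -20·t^3 + 36·t^2 - 8. En intégrant l'accélération et en utilisant la condition initiale v(0) = -3, nous obtenons v(t) = -5·t^4 + 12·t^3 - 8·t - 3. La primitive de la vitesse, avec x(0) = 2, donne la position: x(t) = -t^5 + 3·t^4 - 4·t^2 - 3·t + 2. Nous avons la position x(t) = -t^5 + 3·t^4 - 4·t^2 - 3·t + 2. En substituant t = 3: x(3) = -43.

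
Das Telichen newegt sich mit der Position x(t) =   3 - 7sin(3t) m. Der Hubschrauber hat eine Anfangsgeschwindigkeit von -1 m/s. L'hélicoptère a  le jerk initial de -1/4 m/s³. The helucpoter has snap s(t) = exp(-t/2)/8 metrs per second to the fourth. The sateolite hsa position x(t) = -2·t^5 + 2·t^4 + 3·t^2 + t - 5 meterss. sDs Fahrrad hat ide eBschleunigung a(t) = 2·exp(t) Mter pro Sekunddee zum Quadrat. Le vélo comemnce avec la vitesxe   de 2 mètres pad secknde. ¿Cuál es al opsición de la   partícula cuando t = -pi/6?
Usando x(t) = 3 - 7·sin(3·t) y sustituyendo t = -pi/6, encontramos x = 10.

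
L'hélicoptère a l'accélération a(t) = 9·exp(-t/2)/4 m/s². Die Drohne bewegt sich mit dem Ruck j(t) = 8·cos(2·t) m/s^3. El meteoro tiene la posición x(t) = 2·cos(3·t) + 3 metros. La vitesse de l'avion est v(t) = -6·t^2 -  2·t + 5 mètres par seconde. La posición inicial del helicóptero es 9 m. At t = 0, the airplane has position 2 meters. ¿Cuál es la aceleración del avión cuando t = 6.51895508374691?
Para resolver esto, necesitamos tomar 1 derivada de nuestra ecuación de la velocidad v(t) = -6·t^2 - 2·t + 5. Tomando d/dt de v(t), encontramos a(t) = -12·t - 2. De la ecuación de la aceleración a(t) = -12·t - 2, sustituimos t = 6.51895508374691 para obtener a = -80.2274610049629.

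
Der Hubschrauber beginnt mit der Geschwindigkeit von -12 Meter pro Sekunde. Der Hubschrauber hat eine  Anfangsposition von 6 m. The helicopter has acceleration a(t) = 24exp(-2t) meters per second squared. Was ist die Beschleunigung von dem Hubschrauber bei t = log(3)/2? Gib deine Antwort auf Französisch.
En utilisant a(t) = 24·exp(-2·t) et en substituant t = log(3)/2, nous trouvons a = 8.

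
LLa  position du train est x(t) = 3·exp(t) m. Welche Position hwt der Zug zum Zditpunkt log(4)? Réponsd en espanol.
Tenemos la posición x(t) = 3·exp(t). Sustituyendo t = log(4): x(log(4)) = 12.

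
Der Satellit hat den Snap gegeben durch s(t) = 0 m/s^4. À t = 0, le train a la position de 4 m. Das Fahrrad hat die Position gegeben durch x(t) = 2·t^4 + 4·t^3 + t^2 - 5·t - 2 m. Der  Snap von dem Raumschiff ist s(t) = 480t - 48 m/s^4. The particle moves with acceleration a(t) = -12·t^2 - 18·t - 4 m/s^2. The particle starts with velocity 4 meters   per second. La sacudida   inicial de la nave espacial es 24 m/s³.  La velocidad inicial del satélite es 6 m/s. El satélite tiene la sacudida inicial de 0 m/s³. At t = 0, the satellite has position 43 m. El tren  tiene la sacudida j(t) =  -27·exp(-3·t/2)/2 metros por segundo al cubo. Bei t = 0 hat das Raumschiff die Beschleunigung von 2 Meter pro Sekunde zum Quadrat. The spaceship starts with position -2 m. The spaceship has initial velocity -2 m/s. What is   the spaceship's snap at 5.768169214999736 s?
From the given snap equation s(t) = 480·t - 48, we substitute t = 5.768169214999736 to get s = 2720.72122319987.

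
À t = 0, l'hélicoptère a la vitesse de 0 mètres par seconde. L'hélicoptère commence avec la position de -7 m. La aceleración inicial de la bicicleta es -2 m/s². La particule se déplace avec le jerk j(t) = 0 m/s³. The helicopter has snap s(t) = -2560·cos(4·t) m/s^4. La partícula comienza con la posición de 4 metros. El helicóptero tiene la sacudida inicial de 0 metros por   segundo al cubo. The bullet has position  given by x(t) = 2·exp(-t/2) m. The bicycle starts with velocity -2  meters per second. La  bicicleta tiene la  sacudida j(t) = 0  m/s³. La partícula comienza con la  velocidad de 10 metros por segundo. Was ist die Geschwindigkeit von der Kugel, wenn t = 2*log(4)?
Wir müssen unsere Gleichung für die Position x(t) = 2·exp(-t/2) 1-mal ableiten. Durch Ableiten von der Position erhalten wir die Geschwindigkeit: v(t) = -exp(-t/2). Aus der Gleichung für die Geschwindigkeit v(t) = -exp(-t/2), setzen wir t = 2*log(4) ein und erhalten v = -1/4.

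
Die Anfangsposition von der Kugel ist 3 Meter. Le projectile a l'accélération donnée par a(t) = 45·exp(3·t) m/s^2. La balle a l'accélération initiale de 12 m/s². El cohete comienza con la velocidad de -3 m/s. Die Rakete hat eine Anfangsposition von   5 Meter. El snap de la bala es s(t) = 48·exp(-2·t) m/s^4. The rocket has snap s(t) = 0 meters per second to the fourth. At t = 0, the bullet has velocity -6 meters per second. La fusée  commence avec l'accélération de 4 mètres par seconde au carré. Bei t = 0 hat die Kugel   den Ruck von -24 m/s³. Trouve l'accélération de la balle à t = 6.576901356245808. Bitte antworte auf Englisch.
To solve this, we need to take 2 integrals of our snap equation s(t) = 48·exp(-2·t). The integral of snap, with j(0) = -24, gives jerk: j(t) = -24·exp(-2·t). The antiderivative of jerk is acceleration. Using a(0) = 12, we get a(t) = 12·exp(-2·t). From the given acceleration equation a(t) = 12·exp(-2·t), we substitute t = 6.576901356245808 to get a = 0.0000232571938077270.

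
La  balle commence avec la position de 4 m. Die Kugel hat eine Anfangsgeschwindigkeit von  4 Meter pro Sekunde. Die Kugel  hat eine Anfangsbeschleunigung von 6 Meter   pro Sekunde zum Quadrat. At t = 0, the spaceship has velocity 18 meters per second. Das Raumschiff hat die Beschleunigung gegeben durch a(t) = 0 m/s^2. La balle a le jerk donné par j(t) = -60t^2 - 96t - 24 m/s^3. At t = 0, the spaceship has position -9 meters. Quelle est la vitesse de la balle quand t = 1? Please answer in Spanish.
Partiendo de la sacudida j(t) = -60·t^2 - 96·t - 24, tomamos 2 antiderivadas. La integral de la sacudida, con a(0) = 6, da la aceleración: a(t) = -20·t^3 - 48·t^2 - 24·t + 6. La antiderivada de la aceleración, con v(0) = 4, da la velocidad: v(t) = -5·t^4 - 16·t^3 - 12·t^2 + 6·t + 4. Tenemos la velocidad v(t) = -5·t^4 - 16·t^3 - 12·t^2 + 6·t + 4. Sustituyendo t = 1: v(1) = -23.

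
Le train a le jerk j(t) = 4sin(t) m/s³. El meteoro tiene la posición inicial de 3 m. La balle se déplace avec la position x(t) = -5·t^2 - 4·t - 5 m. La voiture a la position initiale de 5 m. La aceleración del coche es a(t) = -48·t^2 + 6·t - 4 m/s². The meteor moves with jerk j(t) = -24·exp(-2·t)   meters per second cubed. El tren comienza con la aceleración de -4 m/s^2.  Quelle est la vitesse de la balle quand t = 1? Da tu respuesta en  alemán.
Ausgehend von der Position x(t) = -5·t^2 - 4·t - 5, nehmen wir 1 Ableitung. Durch Ableiten von der Position erhalten wir die Geschwindigkeit: v(t) = -10·t - 4. Aus der Gleichung für die Geschwindigkeit v(t) = -10·t - 4, setzen wir t = 1 ein und erhalten v = -14.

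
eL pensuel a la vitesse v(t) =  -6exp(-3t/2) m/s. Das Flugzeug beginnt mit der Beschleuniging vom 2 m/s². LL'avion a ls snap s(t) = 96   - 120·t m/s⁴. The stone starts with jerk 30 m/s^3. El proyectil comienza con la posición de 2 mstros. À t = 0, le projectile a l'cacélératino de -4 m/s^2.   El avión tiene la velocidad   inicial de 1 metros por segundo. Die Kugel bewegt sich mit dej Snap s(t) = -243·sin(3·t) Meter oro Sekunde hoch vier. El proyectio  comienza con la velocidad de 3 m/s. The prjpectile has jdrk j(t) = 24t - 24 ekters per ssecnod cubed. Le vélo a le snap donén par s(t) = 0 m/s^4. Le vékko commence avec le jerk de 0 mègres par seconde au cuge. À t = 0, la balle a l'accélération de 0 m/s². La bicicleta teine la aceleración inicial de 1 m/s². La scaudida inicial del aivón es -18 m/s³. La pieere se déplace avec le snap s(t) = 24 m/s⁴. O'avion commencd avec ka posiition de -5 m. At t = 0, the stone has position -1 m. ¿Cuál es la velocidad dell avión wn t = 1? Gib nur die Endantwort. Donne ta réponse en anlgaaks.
At t = 1, v = 5.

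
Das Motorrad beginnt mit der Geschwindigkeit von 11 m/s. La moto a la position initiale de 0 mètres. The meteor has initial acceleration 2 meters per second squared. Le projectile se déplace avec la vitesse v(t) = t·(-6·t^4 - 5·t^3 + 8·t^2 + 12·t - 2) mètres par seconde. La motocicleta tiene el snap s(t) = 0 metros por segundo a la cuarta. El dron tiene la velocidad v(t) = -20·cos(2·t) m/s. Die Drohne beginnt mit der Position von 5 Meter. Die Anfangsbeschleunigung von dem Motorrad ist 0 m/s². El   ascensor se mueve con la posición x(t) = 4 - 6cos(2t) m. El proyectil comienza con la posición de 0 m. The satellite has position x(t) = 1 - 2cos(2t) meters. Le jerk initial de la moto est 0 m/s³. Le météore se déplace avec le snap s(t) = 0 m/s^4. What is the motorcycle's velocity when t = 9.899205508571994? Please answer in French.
Nous devons intégrer notre équation du snap s(t) = 0 3 fois. L'intégrale du snap, avec j(0) = 0, donne le jerk: j(t) = 0. L'intégrale du jerk, avec a(0) = 0, donne l'accélération: a(t) = 0. La primitive de l'accélération est la vitesse. En utilisant v(0) = 11, nous obtenons v(t) = 11. De l'équation de la vitesse v(t) = 11, nous substituons t = 9.899205508571994 pour obtenir v = 11.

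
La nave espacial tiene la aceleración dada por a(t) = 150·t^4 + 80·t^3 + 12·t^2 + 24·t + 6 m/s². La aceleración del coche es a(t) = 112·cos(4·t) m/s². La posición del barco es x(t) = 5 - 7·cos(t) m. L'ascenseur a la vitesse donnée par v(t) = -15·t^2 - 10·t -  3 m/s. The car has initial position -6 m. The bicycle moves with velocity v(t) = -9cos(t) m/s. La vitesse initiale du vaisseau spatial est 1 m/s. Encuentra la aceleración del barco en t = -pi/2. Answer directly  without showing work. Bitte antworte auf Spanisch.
En t = -pi/2, a = 0.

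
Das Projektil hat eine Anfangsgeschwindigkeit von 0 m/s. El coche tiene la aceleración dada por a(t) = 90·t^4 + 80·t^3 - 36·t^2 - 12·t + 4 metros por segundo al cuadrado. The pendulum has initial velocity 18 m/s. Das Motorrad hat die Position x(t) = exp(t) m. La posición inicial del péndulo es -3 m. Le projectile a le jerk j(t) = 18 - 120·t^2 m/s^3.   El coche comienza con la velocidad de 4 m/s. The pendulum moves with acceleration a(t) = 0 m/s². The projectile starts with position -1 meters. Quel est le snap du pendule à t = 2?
Pour résoudre ceci, nous devons prendre 2 dérivées de notre équation de l'accélération a(t) = 0. En prenant d/dt de a(t), nous trouvons j(t) = 0. La dérivée du jerk donne le snap: s(t) = 0. De l'équation du snap s(t) = 0, nous substituons t = 2 pour obtenir s = 0.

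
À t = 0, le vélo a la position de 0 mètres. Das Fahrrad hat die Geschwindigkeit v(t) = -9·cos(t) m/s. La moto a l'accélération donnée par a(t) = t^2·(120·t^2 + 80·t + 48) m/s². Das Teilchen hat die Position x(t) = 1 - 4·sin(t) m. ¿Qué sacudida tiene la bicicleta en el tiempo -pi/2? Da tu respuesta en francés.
En partant de la vitesse v(t) = -9·cos(t), nous prenons 2 dérivées. En prenant d/dt de v(t), nous trouvons a(t) = 9·sin(t). La dérivée de l'accélération donne le jerk: j(t) = 9·cos(t). En utilisant j(t) = 9·cos(t) et en substituant t = -pi/2, nous trouvons j = 0.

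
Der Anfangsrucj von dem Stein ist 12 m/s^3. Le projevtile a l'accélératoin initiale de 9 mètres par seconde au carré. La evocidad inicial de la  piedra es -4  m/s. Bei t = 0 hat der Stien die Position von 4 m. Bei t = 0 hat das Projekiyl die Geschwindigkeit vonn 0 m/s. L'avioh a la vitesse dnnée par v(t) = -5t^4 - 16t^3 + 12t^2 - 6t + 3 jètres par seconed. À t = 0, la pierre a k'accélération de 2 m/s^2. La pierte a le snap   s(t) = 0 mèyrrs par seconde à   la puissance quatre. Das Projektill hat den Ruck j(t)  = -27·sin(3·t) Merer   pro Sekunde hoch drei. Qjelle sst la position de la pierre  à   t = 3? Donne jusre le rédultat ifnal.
x(3) = 55.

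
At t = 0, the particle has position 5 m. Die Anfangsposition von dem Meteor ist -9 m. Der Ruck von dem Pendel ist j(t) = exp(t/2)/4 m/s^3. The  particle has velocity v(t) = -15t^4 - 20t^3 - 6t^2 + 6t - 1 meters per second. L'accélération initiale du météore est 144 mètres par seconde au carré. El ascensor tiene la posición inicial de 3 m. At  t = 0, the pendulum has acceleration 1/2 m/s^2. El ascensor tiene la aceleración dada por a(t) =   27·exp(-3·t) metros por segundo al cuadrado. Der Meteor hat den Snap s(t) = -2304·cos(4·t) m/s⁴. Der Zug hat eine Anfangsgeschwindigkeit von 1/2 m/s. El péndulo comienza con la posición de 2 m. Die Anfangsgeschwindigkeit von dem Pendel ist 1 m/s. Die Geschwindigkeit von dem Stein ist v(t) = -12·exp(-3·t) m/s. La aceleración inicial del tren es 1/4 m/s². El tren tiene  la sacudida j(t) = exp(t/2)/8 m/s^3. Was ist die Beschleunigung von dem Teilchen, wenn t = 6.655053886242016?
Ausgehend von der Geschwindigkeit v(t) = -15·t^4 - 20·t^3 - 6·t^2 + 6·t - 1, nehmen wir 1 Ableitung. Durch Ableiten von der Geschwindigkeit erhalten wir die Beschleunigung: a(t) = -60·t^3 - 60·t^2 - 12·t + 6. Wir haben die Beschleunigung a(t) = -60·t^3 - 60·t^2 - 12·t + 6. Durch Einsetzen von t = 6.655053886242016: a(6.655053886242016) = -20416.2824487820.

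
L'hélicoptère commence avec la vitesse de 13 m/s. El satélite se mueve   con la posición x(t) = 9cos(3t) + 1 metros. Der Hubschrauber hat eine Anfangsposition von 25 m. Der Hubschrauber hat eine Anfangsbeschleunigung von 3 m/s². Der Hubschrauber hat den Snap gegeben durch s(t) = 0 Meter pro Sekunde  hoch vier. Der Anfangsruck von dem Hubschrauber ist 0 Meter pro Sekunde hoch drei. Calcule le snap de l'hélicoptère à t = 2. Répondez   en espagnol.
Usando s(t) = 0 y sustituyendo t = 2, encontramos s = 0.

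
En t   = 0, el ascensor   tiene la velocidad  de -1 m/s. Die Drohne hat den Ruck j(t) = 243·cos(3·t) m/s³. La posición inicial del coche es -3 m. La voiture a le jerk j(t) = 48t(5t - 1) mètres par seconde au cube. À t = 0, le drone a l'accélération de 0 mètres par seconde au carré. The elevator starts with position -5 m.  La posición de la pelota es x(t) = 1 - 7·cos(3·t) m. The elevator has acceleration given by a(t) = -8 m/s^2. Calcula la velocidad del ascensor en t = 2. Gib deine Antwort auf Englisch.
Starting from acceleration a(t) = -8, we take 1 antiderivative. Taking ∫a(t)dt and applying v(0) = -1, we find v(t) = -8·t - 1. From the given velocity equation v(t) = -8·t - 1, we substitute t = 2 to get v = -17.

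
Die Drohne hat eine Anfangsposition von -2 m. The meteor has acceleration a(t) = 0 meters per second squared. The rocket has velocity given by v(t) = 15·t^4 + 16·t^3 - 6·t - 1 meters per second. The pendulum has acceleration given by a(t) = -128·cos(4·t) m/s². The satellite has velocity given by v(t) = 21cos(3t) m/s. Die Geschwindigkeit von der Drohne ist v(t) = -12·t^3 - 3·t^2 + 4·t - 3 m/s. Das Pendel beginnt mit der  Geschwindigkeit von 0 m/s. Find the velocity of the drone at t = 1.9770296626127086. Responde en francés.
De l'équation de la vitesse v(t) = -12·t^3 - 3·t^2 + 4·t - 3, nous substituons t = 1.9770296626127086 pour obtenir v = -99.5479360072748.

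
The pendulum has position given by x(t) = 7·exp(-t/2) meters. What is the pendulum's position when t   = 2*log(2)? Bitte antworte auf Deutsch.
Wir haben die Position x(t) = 7·exp(-t/2). Durch Einsetzen von t = 2*log(2): x(2*log(2)) = 7/2.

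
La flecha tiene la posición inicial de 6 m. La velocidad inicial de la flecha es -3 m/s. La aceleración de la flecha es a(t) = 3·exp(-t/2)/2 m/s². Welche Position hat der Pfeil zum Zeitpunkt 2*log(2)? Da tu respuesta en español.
Debemos encontrar la antiderivada de nuestra ecuación de la aceleración a(t) = 3·exp(-t/2)/2 2 veces. La antiderivada de la aceleración, con v(0) = -3, da la velocidad: v(t) = -3·exp(-t/2). Tomando ∫v(t)dt y aplicando x(0) = 6, encontramos x(t) = 6·exp(-t/2). Tenemos la posición x(t) = 6·exp(-t/2). Sustituyendo t = 2*log(2): x(2*log(2)) = 3.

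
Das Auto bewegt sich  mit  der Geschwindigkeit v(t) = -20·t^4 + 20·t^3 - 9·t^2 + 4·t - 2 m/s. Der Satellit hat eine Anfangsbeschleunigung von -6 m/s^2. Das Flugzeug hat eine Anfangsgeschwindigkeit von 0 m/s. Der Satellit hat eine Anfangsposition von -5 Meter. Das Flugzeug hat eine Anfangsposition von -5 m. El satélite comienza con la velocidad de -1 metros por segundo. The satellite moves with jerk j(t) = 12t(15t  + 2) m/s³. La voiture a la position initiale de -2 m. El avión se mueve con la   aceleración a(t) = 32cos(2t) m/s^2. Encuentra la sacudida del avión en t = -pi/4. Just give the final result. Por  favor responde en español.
La respuesta es 64.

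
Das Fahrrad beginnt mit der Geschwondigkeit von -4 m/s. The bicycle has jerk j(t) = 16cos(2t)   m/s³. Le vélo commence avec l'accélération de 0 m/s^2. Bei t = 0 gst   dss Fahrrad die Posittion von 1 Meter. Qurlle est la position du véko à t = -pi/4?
Pour résoudre ceci, nous devons prendre 3 intégrales de notre équation du jerk j(t) = 16·cos(2·t). L'intégrale du jerk est l'accélération. En utilisant a(0) = 0, nous obtenons a(t) = 8·sin(2·t). La primitive de l'accélération est la vitesse. En utilisant v(0) = -4, nous obtenons v(t) = -4·cos(2·t). En prenant ∫v(t)dt et en appliquant x(0) = 1, nous trouvons x(t) = 1 - 2·sin(2·t). Nous avons la position x(t) = 1 - 2·sin(2·t). En substituant t = -pi/4: x(-pi/4) = 3.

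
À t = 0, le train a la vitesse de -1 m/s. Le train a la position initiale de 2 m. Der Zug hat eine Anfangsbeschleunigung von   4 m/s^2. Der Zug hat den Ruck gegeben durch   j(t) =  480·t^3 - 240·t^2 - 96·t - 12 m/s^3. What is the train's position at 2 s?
To find the answer, we compute 3 integrals of j(t) = 480·t^3 - 240·t^2 - 96·t - 12. Integrating jerk and using the initial condition a(0) = 4, we get a(t) = 120·t^4 - 80·t^3 - 48·t^2 - 12·t + 4. The integral of acceleration, with v(0) = -1, gives velocity: v(t) = 24·t^5 - 20·t^4 - 16·t^3 - 6·t^2 + 4·t - 1. The integral of velocity, with x(0) = 2, gives position: x(t) = 4·t^6 - 4·t^5 - 4·t^4 - 2·t^3 + 2·t^2 - t + 2. Using x(t) = 4·t^6 - 4·t^5 - 4·t^4 - 2·t^3 + 2·t^2 - t + 2 and substituting t = 2, we find x = 56.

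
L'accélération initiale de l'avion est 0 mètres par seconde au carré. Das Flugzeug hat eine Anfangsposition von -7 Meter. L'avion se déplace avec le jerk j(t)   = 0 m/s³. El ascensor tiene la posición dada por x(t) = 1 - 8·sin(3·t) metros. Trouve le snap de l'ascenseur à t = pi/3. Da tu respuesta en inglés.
Starting from position x(t) = 1 - 8·sin(3·t), we take 4 derivatives. Differentiating position, we get velocity: v(t) = -24·cos(3·t). Differentiating velocity, we get acceleration: a(t) = 72·sin(3·t). Differentiating acceleration, we get jerk: j(t) = 216·cos(3·t). Taking d/dt of j(t), we find s(t) = -648·sin(3·t). From the given snap equation s(t) = -648·sin(3·t), we substitute t = pi/3 to get s = 0.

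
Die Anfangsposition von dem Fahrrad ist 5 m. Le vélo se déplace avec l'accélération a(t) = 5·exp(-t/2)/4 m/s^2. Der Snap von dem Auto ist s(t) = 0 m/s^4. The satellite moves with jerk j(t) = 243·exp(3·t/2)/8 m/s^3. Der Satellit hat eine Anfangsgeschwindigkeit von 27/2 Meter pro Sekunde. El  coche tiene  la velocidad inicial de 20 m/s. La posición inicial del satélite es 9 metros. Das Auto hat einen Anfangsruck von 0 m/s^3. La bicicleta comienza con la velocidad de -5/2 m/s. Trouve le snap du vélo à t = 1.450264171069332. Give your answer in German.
Ausgehend von der Beschleunigung a(t) = 5·exp(-t/2)/4, nehmen wir 2 Ableitungen. Die Ableitung von der Beschleunigung ergibt den Ruck: j(t) = -5·exp(-t/2)/8. Mit d/dt von j(t) finden wir s(t) = 5·exp(-t/2)/16. Mit s(t) = 5·exp(-t/2)/16 und Einsetzen von t = 1.450264171069332, finden wir s = 0.151331437784512.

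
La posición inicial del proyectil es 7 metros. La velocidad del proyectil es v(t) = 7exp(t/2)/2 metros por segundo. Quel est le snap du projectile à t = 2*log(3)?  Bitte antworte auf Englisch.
We must differentiate our velocity equation v(t) = 7·exp(t/2)/2 3 times. The derivative of velocity gives acceleration: a(t) = 7·exp(t/2)/4. Differentiating acceleration, we get jerk: j(t) = 7·exp(t/2)/8. Taking d/dt of j(t), we find s(t) = 7·exp(t/2)/16. From the given snap equation s(t) = 7·exp(t/2)/16, we substitute t = 2*log(3) to get s = 21/16.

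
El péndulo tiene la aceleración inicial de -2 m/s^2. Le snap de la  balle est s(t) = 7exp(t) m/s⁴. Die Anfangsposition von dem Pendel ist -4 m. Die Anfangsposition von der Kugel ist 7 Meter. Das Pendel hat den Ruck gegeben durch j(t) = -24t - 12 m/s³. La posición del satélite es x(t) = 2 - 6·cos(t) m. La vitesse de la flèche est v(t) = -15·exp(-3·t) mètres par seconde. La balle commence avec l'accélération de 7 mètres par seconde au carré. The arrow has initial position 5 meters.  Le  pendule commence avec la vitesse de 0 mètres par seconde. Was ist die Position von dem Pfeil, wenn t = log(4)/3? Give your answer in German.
Ausgehend von der Geschwindigkeit v(t) = -15·exp(-3·t), nehmen wir 1 Integral. Die Stammfunktion von der Geschwindigkeit, mit x(0) = 5, ergibt die Position: x(t) = 5·exp(-3·t). Mit x(t) = 5·exp(-3·t) und Einsetzen von t = log(4)/3, finden wir x = 5/4.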